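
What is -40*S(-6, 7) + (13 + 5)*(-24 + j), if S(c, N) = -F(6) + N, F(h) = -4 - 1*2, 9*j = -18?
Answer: -988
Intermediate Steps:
j = -2 (j = (1/9)*(-18) = -2)
F(h) = -6 (F(h) = -4 - 2 = -6)
S(c, N) = 6 + N (S(c, N) = -1*(-6) + N = 6 + N)
-40*S(-6, 7) + (13 + 5)*(-24 + j) = -40*(6 + 7) + (13 + 5)*(-24 - 2) = -40*13 + 18*(-26) = -520 - 468 = -988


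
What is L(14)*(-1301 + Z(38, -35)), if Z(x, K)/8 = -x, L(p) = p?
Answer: -22470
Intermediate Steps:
Z(x, K) = -8*x (Z(x, K) = 8*(-x) = -8*x)
L(14)*(-1301 + Z(38, -35)) = 14*(-1301 - 8*38) = 14*(-1301 - 304) = 14*(-1605) = -22470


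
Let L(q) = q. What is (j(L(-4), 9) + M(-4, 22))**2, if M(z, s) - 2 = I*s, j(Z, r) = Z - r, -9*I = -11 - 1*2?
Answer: 34969/81 ≈ 431.72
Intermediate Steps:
I = 13/9 (I = -(-11 - 1*2)/9 = -(-11 - 2)/9 = -1/9*(-13) = 13/9 ≈ 1.4444)
M(z, s) = 2 + 13*s/9
(j(L(-4), 9) + M(-4, 22))**2 = ((-4 - 1*9) + (2 + (13/9)*22))**2 = ((-4 - 9) + (2 + 286/9))**2 = (-13 + 304/9)**2 = (187/9)**2 = 34969/81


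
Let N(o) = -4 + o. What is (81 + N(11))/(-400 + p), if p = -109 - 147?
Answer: -11/82 ≈ -0.13415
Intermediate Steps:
p = -256
(81 + N(11))/(-400 + p) = (81 + (-4 + 11))/(-400 - 256) = (81 + 7)/(-656) = 88*(-1/656) = -11/82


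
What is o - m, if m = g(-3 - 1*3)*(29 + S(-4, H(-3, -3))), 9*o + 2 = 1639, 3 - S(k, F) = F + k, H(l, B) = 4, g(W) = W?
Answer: 3365/9 ≈ 373.89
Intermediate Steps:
S(k, F) = 3 - F - k (S(k, F) = 3 - (F + k) = 3 + (-F - k) = 3 - F - k)
o = 1637/9 (o = -2/9 + (⅑)*1639 = -2/9 + 1639/9 = 1637/9 ≈ 181.89)
m = -192 (m = (-3 - 1*3)*(29 + (3 - 1*4 - 1*(-4))) = (-3 - 3)*(29 + (3 - 4 + 4)) = -6*(29 + 3) = -6*32 = -192)
o - m = 1637/9 - 1*(-192) = 1637/9 + 192 = 3365/9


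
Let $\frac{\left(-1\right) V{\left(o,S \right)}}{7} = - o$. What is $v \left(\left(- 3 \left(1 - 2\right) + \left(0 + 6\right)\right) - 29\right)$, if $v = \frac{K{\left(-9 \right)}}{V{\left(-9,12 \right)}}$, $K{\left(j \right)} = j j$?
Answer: $\frac{180}{7} \approx 25.714$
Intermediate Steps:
$V{\left(o,S \right)} = 7 o$ ($V{\left(o,S \right)} = - 7 \left(- o\right) = 7 o$)
$K{\left(j \right)} = j^{2}$
$v = - \frac{9}{7}$ ($v = \frac{\left(-9\right)^{2}}{7 \left(-9\right)} = \frac{81}{-63} = 81 \left(- \frac{1}{63}\right) = - \frac{9}{7} \approx -1.2857$)
$v \left(\left(- 3 \left(1 - 2\right) + \left(0 + 6\right)\right) - 29\right) = - \frac{9 \left(\left(- 3 \left(1 - 2\right) + \left(0 + 6\right)\right) - 29\right)}{7} = - \frac{9 \left(\left(\left(-3\right) \left(-1\right) + 6\right) - 29\right)}{7} = - \frac{9 \left(\left(3 + 6\right) - 29\right)}{7} = - \frac{9 \left(9 - 29\right)}{7} = \left(- \frac{9}{7}\right) \left(-20\right) = \frac{180}{7}$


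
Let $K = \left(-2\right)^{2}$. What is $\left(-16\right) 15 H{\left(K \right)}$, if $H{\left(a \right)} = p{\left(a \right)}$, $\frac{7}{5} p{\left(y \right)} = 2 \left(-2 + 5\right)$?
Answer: $- \frac{7200}{7} \approx -1028.6$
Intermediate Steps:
$p{\left(y \right)} = \frac{30}{7}$ ($p{\left(y \right)} = \frac{5 \cdot 2 \left(-2 + 5\right)}{7} = \frac{5 \cdot 2 \cdot 3}{7} = \frac{5}{7} \cdot 6 = \frac{30}{7}$)
$K = 4$
$H{\left(a \right)} = \frac{30}{7}$
$\left(-16\right) 15 H{\left(K \right)} = \left(-16\right) 15 \cdot \frac{30}{7} = \left(-240\right) \frac{30}{7} = - \frac{7200}{7}$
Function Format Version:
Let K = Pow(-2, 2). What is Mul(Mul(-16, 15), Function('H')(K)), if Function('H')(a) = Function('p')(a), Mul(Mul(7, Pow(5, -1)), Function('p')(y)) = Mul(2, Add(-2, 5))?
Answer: Rational(-7200, 7) ≈ -1028.6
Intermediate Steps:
Function('p')(y) = Rational(30, 7) (Function('p')(y) = Mul(Rational(5, 7), Mul(2, Add(-2, 5))) = Mul(Rational(5, 7), Mul(2, 3)) = Mul(Rational(5, 7), 6) = Rational(30, 7))
K = 4
Function('H')(a) = Rational(30, 7)
Mul(Mul(-16, 15), Function('H')(K)) = Mul(Mul(-16, 15), Rational(30, 7)) = Mul(-240, Rational(30, 7)) = Rational(-7200, 7)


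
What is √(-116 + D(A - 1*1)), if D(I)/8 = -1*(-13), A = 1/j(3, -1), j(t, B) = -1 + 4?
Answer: 2*I*√3 ≈ 3.4641*I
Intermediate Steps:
j(t, B) = 3
A = ⅓ (A = 1/3 = ⅓ ≈ 0.33333)
D(I) = 104 (D(I) = 8*(-1*(-13)) = 8*13 = 104)
√(-116 + D(A - 1*1)) = √(-116 + 104) = √(-12) = 2*I*√3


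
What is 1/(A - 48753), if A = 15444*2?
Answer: -1/17865 ≈ -5.5975e-5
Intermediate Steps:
A = 30888
1/(A - 48753) = 1/(30888 - 48753) = 1/(-17865) = -1/17865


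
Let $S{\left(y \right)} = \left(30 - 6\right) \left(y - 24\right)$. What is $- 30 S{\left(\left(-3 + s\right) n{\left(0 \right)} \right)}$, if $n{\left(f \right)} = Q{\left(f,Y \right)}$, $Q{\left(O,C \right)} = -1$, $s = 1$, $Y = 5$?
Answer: $15840$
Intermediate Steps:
$n{\left(f \right)} = -1$
$S{\left(y \right)} = -576 + 24 y$ ($S{\left(y \right)} = 24 \left(-24 + y\right) = -576 + 24 y$)
$- 30 S{\left(\left(-3 + s\right) n{\left(0 \right)} \right)} = - 30 \left(-576 + 24 \left(-3 + 1\right) \left(-1\right)\right) = - 30 \left(-576 + 24 \left(\left(-2\right) \left(-1\right)\right)\right) = - 30 \left(-576 + 24 \cdot 2\right) = - 30 \left(-576 + 48\right) = \left(-30\right) \left(-528\right) = 15840$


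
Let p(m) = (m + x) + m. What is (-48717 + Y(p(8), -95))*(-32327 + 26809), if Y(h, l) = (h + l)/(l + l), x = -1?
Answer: 5107543570/19 ≈ 2.6882e+8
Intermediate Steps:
p(m) = -1 + 2*m (p(m) = (m - 1) + m = (-1 + m) + m = -1 + 2*m)
Y(h, l) = (h + l)/(2*l) (Y(h, l) = (h + l)/((2*l)) = (h + l)*(1/(2*l)) = (h + l)/(2*l))
(-48717 + Y(p(8), -95))*(-32327 + 26809) = (-48717 + (½)*((-1 + 2*8) - 95)/(-95))*(-32327 + 26809) = (-48717 + (½)*(-1/95)*((-1 + 16) - 95))*(-5518) = (-48717 + (½)*(-1/95)*(15 - 95))*(-5518) = (-48717 + (½)*(-1/95)*(-80))*(-5518) = (-48717 + 8/19)*(-5518) = -925615/19*(-5518) = 5107543570/19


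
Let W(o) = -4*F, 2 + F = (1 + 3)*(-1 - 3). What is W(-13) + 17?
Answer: 89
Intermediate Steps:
F = -18 (F = -2 + (1 + 3)*(-1 - 3) = -2 + 4*(-4) = -2 - 16 = -18)
W(o) = 72 (W(o) = -4*(-18) = 72)
W(-13) + 17 = 72 + 17 = 89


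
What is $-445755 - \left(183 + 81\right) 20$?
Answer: $-451035$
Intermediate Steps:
$-445755 - \left(183 + 81\right) 20 = -445755 - 264 \cdot 20 = -445755 - 5280 = -451035$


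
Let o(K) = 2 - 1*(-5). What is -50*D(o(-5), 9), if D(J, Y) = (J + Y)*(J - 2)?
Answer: -4000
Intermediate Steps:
o(K) = 7 (o(K) = 2 + 5 = 7)
D(J, Y) = (-2 + J)*(J + Y) (D(J, Y) = (J + Y)*(-2 + J) = (-2 + J)*(J + Y))
-50*D(o(-5), 9) = -50*(7² - 2*7 - 2*9 + 7*9) = -50*(49 - 14 - 18 + 63) = -50*80 = -4000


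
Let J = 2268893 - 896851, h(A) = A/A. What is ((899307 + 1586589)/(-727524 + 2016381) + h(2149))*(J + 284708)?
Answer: 2084607344250/429619 ≈ 4.8522e+6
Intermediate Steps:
h(A) = 1
J = 1372042
((899307 + 1586589)/(-727524 + 2016381) + h(2149))*(J + 284708) = ((899307 + 1586589)/(-727524 + 2016381) + 1)*(1372042 + 284708) = (2485896/1288857 + 1)*1656750 = (2485896*(1/1288857) + 1)*1656750 = (828632/429619 + 1)*1656750 = (1258251/429619)*1656750 = 2084607344250/429619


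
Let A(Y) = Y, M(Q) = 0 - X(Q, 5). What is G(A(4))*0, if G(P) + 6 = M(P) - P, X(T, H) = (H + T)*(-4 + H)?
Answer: 0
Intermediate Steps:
X(T, H) = (-4 + H)*(H + T)
M(Q) = -5 - Q (M(Q) = 0 - (5² - 4*5 - 4*Q + 5*Q) = 0 - (25 - 20 - 4*Q + 5*Q) = 0 - (5 + Q) = 0 + (-5 - Q) = -5 - Q)
G(P) = -11 - 2*P (G(P) = -6 + ((-5 - P) - P) = -6 + (-5 - 2*P) = -11 - 2*P)
G(A(4))*0 = (-11 - 2*4)*0 = (-11 - 8)*0 = -19*0 = 0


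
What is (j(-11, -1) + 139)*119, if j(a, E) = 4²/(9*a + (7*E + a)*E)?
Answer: 1337917/81 ≈ 16518.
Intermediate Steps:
j(a, E) = 16/(9*a + E*(a + 7*E)) (j(a, E) = 16/(9*a + (a + 7*E)*E) = 16/(9*a + E*(a + 7*E)))
(j(-11, -1) + 139)*119 = (16/(7*(-1)² + 9*(-11) - 1*(-11)) + 139)*119 = (16/(7*1 - 99 + 11) + 139)*119 = (16/(7 - 99 + 11) + 139)*119 = (16/(-81) + 139)*119 = (16*(-1/81) + 139)*119 = (-16/81 + 139)*119 = (11243/81)*119 = 1337917/81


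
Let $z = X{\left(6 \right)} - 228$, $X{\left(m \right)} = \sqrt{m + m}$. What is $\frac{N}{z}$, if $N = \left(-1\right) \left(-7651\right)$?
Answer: $- \frac{145369}{4331} - \frac{7651 \sqrt{3}}{25986} \approx -34.075$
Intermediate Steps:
$X{\left(m \right)} = \sqrt{2} \sqrt{m}$ ($X{\left(m \right)} = \sqrt{2 m} = \sqrt{2} \sqrt{m}$)
$N = 7651$
$z = -228 + 2 \sqrt{3}$ ($z = \sqrt{2} \sqrt{6} - 228 = 2 \sqrt{3} - 228 = -228 + 2 \sqrt{3} \approx -224.54$)
$\frac{N}{z} = \frac{7651}{-228 + 2 \sqrt{3}}$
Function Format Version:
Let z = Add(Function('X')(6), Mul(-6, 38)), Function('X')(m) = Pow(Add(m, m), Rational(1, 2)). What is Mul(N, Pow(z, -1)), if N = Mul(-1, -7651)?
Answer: Add(Rational(-145369, 4331), Mul(Rational(-7651, 25986), Pow(3, Rational(1, 2)))) ≈ -34.075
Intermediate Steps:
Function('X')(m) = Mul(Pow(2, Rational(1, 2)), Pow(m, Rational(1, 2))) (Function('X')(m) = Pow(Mul(2, m), Rational(1, 2)) = Mul(Pow(2, Rational(1, 2)), Pow(m, Rational(1, 2))))
N = 7651
z = Add(-228, Mul(2, Pow(3, Rational(1, 2)))) (z = Add(Mul(Pow(2, Rational(1, 2)), Pow(6, Rational(1, 2))), Mul(-6, 38)) = Add(Mul(2, Pow(3, Rational(1, 2))), -228) = Add(-228, Mul(2, Pow(3, Rational(1, 2)))) ≈ -224.54)
Mul(N, Pow(z, -1)) = Mul(7651, Pow(Add(-228, Mul(2, Pow(3, Rational(1, 2)))), -1))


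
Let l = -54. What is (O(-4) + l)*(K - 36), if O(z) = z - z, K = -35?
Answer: 3834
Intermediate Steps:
O(z) = 0
(O(-4) + l)*(K - 36) = (0 - 54)*(-35 - 36) = -54*(-71) = 3834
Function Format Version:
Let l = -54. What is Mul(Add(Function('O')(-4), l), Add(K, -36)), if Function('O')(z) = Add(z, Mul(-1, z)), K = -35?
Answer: 3834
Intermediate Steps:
Function('O')(z) = 0
Mul(Add(Function('O')(-4), l), Add(K, -36)) = Mul(Add(0, -54), Add(-35, -36)) = Mul(-54, -71) = 3834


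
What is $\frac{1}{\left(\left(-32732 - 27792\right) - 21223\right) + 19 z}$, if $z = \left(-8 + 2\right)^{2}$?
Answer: $- \frac{1}{81063} \approx -1.2336 \cdot 10^{-5}$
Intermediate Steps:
$z = 36$ ($z = \left(-6\right)^{2} = 36$)
$\frac{1}{\left(\left(-32732 - 27792\right) - 21223\right) + 19 z} = \frac{1}{\left(\left(-32732 - 27792\right) - 21223\right) + 19 \cdot 36} = \frac{1}{\left(-60524 - 21223\right) + 684} = \frac{1}{-81747 + 684} = \frac{1}{-81063} = - \frac{1}{81063}$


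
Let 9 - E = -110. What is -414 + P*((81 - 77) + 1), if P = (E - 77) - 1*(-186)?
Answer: 726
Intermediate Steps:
E = 119 (E = 9 - 1*(-110) = 9 + 110 = 119)
P = 228 (P = (119 - 77) - 1*(-186) = 42 + 186 = 228)
-414 + P*((81 - 77) + 1) = -414 + 228*((81 - 77) + 1) = -414 + 228*(4 + 1) = -414 + 228*5 = -414 + 1140 = 726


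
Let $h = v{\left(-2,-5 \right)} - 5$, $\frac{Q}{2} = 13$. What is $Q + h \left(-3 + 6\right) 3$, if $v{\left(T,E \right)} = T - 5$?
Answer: $-82$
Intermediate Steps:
$v{\left(T,E \right)} = -5 + T$ ($v{\left(T,E \right)} = T - 5 = -5 + T$)
$Q = 26$ ($Q = 2 \cdot 13 = 26$)
$h = -12$ ($h = \left(-5 - 2\right) - 5 = -7 - 5 = -12$)
$Q + h \left(-3 + 6\right) 3 = 26 - 12 \left(-3 + 6\right) 3 = 26 - 12 \cdot 3 \cdot 3 = 26 - 108 = -82$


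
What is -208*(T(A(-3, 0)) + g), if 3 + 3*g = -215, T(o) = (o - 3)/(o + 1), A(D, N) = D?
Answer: 43472/3 ≈ 14491.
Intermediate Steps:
T(o) = (-3 + o)/(1 + o)
g = -218/3 (g = -1 + (1/3)*(-215) = -1 - 215/3 = -218/3 ≈ -72.667)
-208*(T(A(-3, 0)) + g) = -208*((-3 - 3)/(1 - 3) - 218/3) = -208*(-6/(-2) - 218/3) = -208*(-1/2*(-6) - 218/3) = -208*(3 - 218/3) = -208*(-209/3) = 43472/3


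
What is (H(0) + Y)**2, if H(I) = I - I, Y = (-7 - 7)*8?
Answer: 12544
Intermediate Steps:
Y = -112 (Y = -14*8 = -112)
H(I) = 0
(H(0) + Y)**2 = (0 - 112)**2 = (-112)**2 = 12544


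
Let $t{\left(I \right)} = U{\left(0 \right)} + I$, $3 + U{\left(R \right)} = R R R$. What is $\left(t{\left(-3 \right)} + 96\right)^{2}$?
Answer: $8100$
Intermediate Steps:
$U{\left(R \right)} = -3 + R^{3}$ ($U{\left(R \right)} = -3 + R R R = -3 + R^{2} R = -3 + R^{3}$)
$t{\left(I \right)} = -3 + I$ ($t{\left(I \right)} = \left(-3 + 0^{3}\right) + I = \left(-3 + 0\right) + I = -3 + I$)
$\left(t{\left(-3 \right)} + 96\right)^{2} = \left(\left(-3 - 3\right) + 96\right)^{2} = \left(-6 + 96\right)^{2} = 90^{2} = 8100$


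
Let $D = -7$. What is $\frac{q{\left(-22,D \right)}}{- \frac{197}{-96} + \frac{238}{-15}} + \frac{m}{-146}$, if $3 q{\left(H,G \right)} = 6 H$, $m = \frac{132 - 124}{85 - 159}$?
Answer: $\frac{57058382}{17910331} \approx 3.1858$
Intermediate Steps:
$m = - \frac{4}{37}$ ($m = \frac{8}{-74} = 8 \left(- \frac{1}{74}\right) = - \frac{4}{37} \approx -0.10811$)
$q{\left(H,G \right)} = 2 H$ ($q{\left(H,G \right)} = \frac{6 H}{3} = 2 H$)
$\frac{q{\left(-22,D \right)}}{- \frac{197}{-96} + \frac{238}{-15}} + \frac{m}{-146} = \frac{2 \left(-22\right)}{- \frac{197}{-96} + \frac{238}{-15}} - \frac{4}{37 \left(-146\right)} = - \frac{44}{\left(-197\right) \left(- \frac{1}{96}\right) + 238 \left(- \frac{1}{15}\right)} - - \frac{2}{2701} = - \frac{44}{\frac{197}{96} - \frac{238}{15}} + \frac{2}{2701} = - \frac{44}{- \frac{6631}{480}} + \frac{2}{2701} = \left(-44\right) \left(- \frac{480}{6631}\right) + \frac{2}{2701} = \frac{21120}{6631} + \frac{2}{2701} = \frac{57058382}{17910331}$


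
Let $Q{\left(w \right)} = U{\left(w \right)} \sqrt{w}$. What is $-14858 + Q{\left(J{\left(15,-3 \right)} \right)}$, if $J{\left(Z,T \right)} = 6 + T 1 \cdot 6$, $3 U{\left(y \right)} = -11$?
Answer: $-14858 - \frac{22 i \sqrt{3}}{3} \approx -14858.0 - 12.702 i$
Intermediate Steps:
$U{\left(y \right)} = - \frac{11}{3}$ ($U{\left(y \right)} = \frac{1}{3} \left(-11\right) = - \frac{11}{3}$)
$J{\left(Z,T \right)} = 6 + 6 T$ ($J{\left(Z,T \right)} = 6 + T 6 = 6 + 6 T$)
$Q{\left(w \right)} = - \frac{11 \sqrt{w}}{3}$
$-14858 + Q{\left(J{\left(15,-3 \right)} \right)} = -14858 - \frac{11 \sqrt{6 + 6 \left(-3\right)}}{3} = -14858 - \frac{11 \sqrt{6 - 18}}{3} = -14858 - \frac{11 \sqrt{-12}}{3} = -14858 - \frac{11 \cdot 2 i \sqrt{3}}{3} = -14858 - \frac{22 i \sqrt{3}}{3}$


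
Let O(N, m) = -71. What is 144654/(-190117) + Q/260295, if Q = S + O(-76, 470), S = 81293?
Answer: -7403676652/16495501505 ≈ -0.44883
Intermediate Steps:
Q = 81222 (Q = 81293 - 71 = 81222)
144654/(-190117) + Q/260295 = 144654/(-190117) + 81222/260295 = 144654*(-1/190117) + 81222*(1/260295) = -144654/190117 + 27074/86765 = -7403676652/16495501505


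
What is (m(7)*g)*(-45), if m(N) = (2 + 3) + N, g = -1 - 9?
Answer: 5400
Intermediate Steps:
g = -10
m(N) = 5 + N
(m(7)*g)*(-45) = ((5 + 7)*(-10))*(-45) = (12*(-10))*(-45) = -120*(-45) = 5400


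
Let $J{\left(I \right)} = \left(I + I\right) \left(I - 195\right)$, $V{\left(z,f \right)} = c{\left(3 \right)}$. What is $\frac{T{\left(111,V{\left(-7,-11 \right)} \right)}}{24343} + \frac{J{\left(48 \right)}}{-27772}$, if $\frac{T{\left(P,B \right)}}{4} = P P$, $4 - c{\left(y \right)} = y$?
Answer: $\frac{428060916}{169013449} \approx 2.5327$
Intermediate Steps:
$c{\left(y \right)} = 4 - y$
$V{\left(z,f \right)} = 1$ ($V{\left(z,f \right)} = 4 - 3 = 1$)
$T{\left(P,B \right)} = 4 P^{2}$ ($T{\left(P,B \right)} = 4 P P = 4 P^{2}$)
$J{\left(I \right)} = 2 I \left(-195 + I\right)$
$\frac{T{\left(111,V{\left(-7,-11 \right)} \right)}}{24343} + \frac{J{\left(48 \right)}}{-27772} = \frac{4 \cdot 111^{2}}{24343} + \frac{2 \cdot 48 \left(-195 + 48\right)}{-27772} = 4 \cdot 12321 \cdot \frac{1}{24343} + 2 \cdot 48 \left(-147\right) \left(- \frac{1}{27772}\right) = 49284 \cdot \frac{1}{24343} - - \frac{3528}{6943} = \frac{49284}{24343} + \frac{3528}{6943} = \frac{428060916}{169013449}$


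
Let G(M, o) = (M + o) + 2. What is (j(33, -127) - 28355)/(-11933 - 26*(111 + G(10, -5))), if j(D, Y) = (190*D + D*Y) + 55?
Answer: 26221/15001 ≈ 1.7479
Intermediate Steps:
G(M, o) = 2 + M + o
j(D, Y) = 55 + 190*D + D*Y
(j(33, -127) - 28355)/(-11933 - 26*(111 + G(10, -5))) = ((55 + 190*33 + 33*(-127)) - 28355)/(-11933 - 26*(111 + (2 + 10 - 5))) = ((55 + 6270 - 4191) - 28355)/(-11933 - 26*(111 + 7)) = (2134 - 28355)/(-11933 - 26*118) = -26221/(-11933 - 3068) = -26221/(-15001) = -26221*(-1/15001) = 26221/15001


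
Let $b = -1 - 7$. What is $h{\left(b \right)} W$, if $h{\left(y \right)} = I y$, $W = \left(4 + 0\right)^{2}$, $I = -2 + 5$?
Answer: $-384$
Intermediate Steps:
$b = -8$ ($b = -1 - 7 = -8$)
$I = 3$
$W = 16$ ($W = 4^{2} = 16$)
$h{\left(y \right)} = 3 y$
$h{\left(b \right)} W = 3 \left(-8\right) 16 = \left(-24\right) 16 = -384$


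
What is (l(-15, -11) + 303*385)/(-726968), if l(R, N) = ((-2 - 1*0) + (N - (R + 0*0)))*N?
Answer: -10603/66088 ≈ -0.16044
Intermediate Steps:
l(R, N) = N*(-2 + N - R) (l(R, N) = ((-2 + 0) + (N - (R + 0)))*N = (-2 + (N - R))*N = (-2 + N - R)*N = N*(-2 + N - R))
(l(-15, -11) + 303*385)/(-726968) = (-11*(-2 - 11 - 1*(-15)) + 303*385)/(-726968) = (-11*(-2 - 11 + 15) + 116655)*(-1/726968) = (-11*2 + 116655)*(-1/726968) = (-22 + 116655)*(-1/726968) = 116633*(-1/726968) = -10603/66088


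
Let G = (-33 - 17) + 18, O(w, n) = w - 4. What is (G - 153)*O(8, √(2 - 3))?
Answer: -740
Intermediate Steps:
O(w, n) = -4 + w
G = -32 (G = -50 + 18 = -32)
(G - 153)*O(8, √(2 - 3)) = (-32 - 153)*(-4 + 8) = -185*4 = -740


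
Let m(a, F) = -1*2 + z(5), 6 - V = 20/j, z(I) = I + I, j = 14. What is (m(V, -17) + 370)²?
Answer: 142884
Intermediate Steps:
z(I) = 2*I
V = 32/7 (V = 6 - 20/14 = 6 - 1*10/7 = 6 - 10/7 = 32/7 ≈ 4.5714)
m(a, F) = 8 (m(a, F) = -1*2 + 2*5 = -2 + 10 = 8)
(m(V, -17) + 370)² = (8 + 370)² = 378² = 142884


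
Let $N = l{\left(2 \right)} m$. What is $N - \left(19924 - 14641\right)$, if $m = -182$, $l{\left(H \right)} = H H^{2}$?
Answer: $-6739$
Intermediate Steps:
$l{\left(H \right)} = H^{3}$
$N = -1456$ ($N = 2^{3} \left(-182\right) = 8 \left(-182\right) = -1456$)
$N - \left(19924 - 14641\right) = -1456 - \left(19924 - 14641\right) = -1456 + \left(\left(-13866 + 14641\right) - 6058\right) = -1456 + \left(775 - 6058\right) = -1456 - 5283 = -6739$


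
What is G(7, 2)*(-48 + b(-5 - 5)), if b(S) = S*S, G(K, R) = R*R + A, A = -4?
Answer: 0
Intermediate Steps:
G(K, R) = -4 + R² (G(K, R) = R*R - 4 = R² - 4 = -4 + R²)
b(S) = S²
G(7, 2)*(-48 + b(-5 - 5)) = (-4 + 2²)*(-48 + (-5 - 5)²) = (-4 + 4)*(-48 + (-10)²) = 0*(-48 + 100) = 0*52 = 0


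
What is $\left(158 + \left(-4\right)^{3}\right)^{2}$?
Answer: $8836$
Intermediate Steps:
$\left(158 + \left(-4\right)^{3}\right)^{2} = \left(158 - 64\right)^{2} = 94^{2} = 8836$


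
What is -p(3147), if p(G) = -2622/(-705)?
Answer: -874/235 ≈ -3.7192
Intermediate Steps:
p(G) = 874/235 (p(G) = -2622*(-1/705) = 874/235)
-p(3147) = -1*874/235 = -874/235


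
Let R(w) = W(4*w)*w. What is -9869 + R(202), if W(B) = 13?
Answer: -7243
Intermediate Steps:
R(w) = 13*w
-9869 + R(202) = -9869 + 13*202 = -9869 + 2626 = -7243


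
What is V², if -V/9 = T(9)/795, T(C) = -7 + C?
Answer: 36/70225 ≈ 0.00051264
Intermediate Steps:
V = -6/265 (V = -9*(-7 + 9)/795 = -18/795 = -9*2/795 = -6/265 ≈ -0.022642)
V² = (-6/265)² = 36/70225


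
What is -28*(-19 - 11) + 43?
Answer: 883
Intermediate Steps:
-28*(-19 - 11) + 43 = -28*(-30) + 43 = 840 + 43 = 883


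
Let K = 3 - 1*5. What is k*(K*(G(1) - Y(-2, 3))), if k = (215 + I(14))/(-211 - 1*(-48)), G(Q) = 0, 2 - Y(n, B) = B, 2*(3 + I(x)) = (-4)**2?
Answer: 440/163 ≈ 2.6994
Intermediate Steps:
I(x) = 5 (I(x) = -3 + (1/2)*(-4)**2 = -3 + (1/2)*16 = -3 + 8 = 5)
Y(n, B) = 2 - B
K = -2 (K = 3 - 5 = -2)
k = -220/163 (k = (215 + 5)/(-211 - 1*(-48)) = 220/(-211 + 48) = 220/(-163) = 220*(-1/163) = -220/163 ≈ -1.3497)
k*(K*(G(1) - Y(-2, 3))) = -(-440)*(0 - (2 - 1*3))/163 = -(-440)*(0 - (2 - 3))/163 = -(-440)*(0 - 1*(-1))/163 = -(-440)*(0 + 1)/163 = -(-440)/163 = -220/163*(-2) = 440/163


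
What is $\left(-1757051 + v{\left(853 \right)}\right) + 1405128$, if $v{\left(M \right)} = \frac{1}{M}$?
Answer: $- \frac{300190318}{853} \approx -3.5192 \cdot 10^{5}$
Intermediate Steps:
$\left(-1757051 + v{\left(853 \right)}\right) + 1405128 = \left(-1757051 + \frac{1}{853}\right) + 1405128 = - \frac{1498764502}{853} + 1405128 = - \frac{300190318}{853}$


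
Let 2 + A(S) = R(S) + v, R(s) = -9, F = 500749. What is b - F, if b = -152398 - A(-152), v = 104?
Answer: -653240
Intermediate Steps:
A(S) = 93 (A(S) = -2 + (-9 + 104) = -2 + 95 = 93)
b = -152491 (b = -152398 - 1*93 = -152398 - 93 = -152491)
b - F = -152491 - 1*500749 = -152491 - 500749 = -653240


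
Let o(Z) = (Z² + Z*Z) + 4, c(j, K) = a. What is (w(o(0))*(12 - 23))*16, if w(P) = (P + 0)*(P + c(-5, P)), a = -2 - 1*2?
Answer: 0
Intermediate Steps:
a = -4 (a = -2 - 2 = -4)
c(j, K) = -4
o(Z) = 4 + 2*Z² (o(Z) = (Z² + Z²) + 4 = 2*Z² + 4 = 4 + 2*Z²)
w(P) = P*(-4 + P) (w(P) = (P + 0)*(P - 4) = P*(-4 + P))
(w(o(0))*(12 - 23))*16 = (((4 + 2*0²)*(-4 + (4 + 2*0²)))*(12 - 23))*16 = (((4 + 2*0)*(-4 + (4 + 2*0)))*(-11))*16 = (((4 + 0)*(-4 + (4 + 0)))*(-11))*16 = ((4*(-4 + 4))*(-11))*16 = ((4*0)*(-11))*16 = (0*(-11))*16 = 0*16 = 0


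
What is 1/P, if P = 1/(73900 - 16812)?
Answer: 57088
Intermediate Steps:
P = 1/57088 ≈ 1.7517e-5
1/P = 1/(1/57088) = 57088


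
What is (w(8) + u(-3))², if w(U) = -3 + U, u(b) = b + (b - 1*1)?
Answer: 4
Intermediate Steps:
u(b) = -1 + 2*b (u(b) = b + (b - 1) = b + (-1 + b) = -1 + 2*b)
(w(8) + u(-3))² = ((-3 + 8) + (-1 + 2*(-3)))² = (5 + (-1 - 6))² = (5 - 7)² = (-2)² = 4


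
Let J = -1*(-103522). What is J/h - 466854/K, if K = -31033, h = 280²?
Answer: 19906975913/1216493600 ≈ 16.364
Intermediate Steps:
h = 78400
J = 103522
J/h - 466854/K = 103522/78400 - 466854/(-31033) = 103522*(1/78400) - 466854*(-1/31033) = 51761/39200 + 466854/31033 = 19906975913/1216493600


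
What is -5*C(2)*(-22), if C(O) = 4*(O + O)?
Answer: 1760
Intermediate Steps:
C(O) = 8*O (C(O) = 4*(2*O) = 8*O)
-5*C(2)*(-22) = -40*2*(-22) = -5*16*(-22) = -80*(-22) = 1760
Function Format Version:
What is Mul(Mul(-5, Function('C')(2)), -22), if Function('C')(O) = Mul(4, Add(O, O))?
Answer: 1760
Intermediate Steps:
Function('C')(O) = Mul(8, O) (Function('C')(O) = Mul(4, Mul(2, O)) = Mul(8, O))
Mul(Mul(-5, Function('C')(2)), -22) = Mul(Mul(-5, Mul(8, 2)), -22) = Mul(Mul(-5, 16), -22) = Mul(-80, -22) = 1760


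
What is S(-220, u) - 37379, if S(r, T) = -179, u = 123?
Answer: -37558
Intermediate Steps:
S(-220, u) - 37379 = -179 - 37379 = -37558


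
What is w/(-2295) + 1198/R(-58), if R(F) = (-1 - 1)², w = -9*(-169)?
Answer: 152407/510 ≈ 298.84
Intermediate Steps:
w = 1521
R(F) = 4 (R(F) = (-2)² = 4)
w/(-2295) + 1198/R(-58) = 1521/(-2295) + 1198/4 = 1521*(-1/2295) + 1198*(¼) = -169/255 + 599/2 = 152407/510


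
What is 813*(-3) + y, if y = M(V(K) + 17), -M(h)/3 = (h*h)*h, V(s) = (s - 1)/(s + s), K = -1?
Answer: -19935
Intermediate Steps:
V(s) = (-1 + s)/(2*s) (V(s) = (-1 + s)/((2*s)) = (-1 + s)*(1/(2*s)) = (-1 + s)/(2*s))
M(h) = -3*h**3 (M(h) = -3*h*h*h = -3*h**2*h = -3*h**3)
y = -17496 (y = -3*((1/2)*(-1 - 1)/(-1) + 17)**3 = -3*((1/2)*(-1)*(-2) + 17)**3 = -3*(1 + 17)**3 = -3*18**3 = -3*5832 = -17496)
813*(-3) + y = 813*(-3) - 17496 = -2439 - 17496 = -19935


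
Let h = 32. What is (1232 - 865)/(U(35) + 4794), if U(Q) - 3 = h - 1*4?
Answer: 367/4825 ≈ 0.076062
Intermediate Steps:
U(Q) = 31 (U(Q) = 3 + (32 - 1*4) = 3 + (32 - 4) = 3 + 28 = 31)
(1232 - 865)/(U(35) + 4794) = (1232 - 865)/(31 + 4794) = 367/4825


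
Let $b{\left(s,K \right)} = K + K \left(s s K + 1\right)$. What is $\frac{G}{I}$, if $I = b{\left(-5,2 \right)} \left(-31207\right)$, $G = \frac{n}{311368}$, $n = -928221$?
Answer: $\frac{928221}{1010553562304} \approx 9.1853 \cdot 10^{-7}$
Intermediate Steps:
$b{\left(s,K \right)} = K + K \left(1 + K s^{2}\right)$ ($b{\left(s,K \right)} = K + K \left(s^{2} K + 1\right) = K + K \left(K s^{2} + 1\right) = K + K \left(1 + K s^{2}\right)$)
$G = - \frac{928221}{311368} \approx -2.9811$
$I = -3245528$ ($I = 2 \left(2 + 2 \left(-5\right)^{2}\right) \left(-31207\right) = 2 \left(2 + 2 \cdot 25\right) \left(-31207\right) = 2 \left(2 + 50\right) \left(-31207\right) = 2 \cdot 52 \left(-31207\right) = 104 \left(-31207\right) = -3245528$)
$\frac{G}{I} = - \frac{928221}{311368 \left(-3245528\right)} = \left(- \frac{928221}{311368}\right) \left(- \frac{1}{3245528}\right) = \frac{928221}{1010553562304}$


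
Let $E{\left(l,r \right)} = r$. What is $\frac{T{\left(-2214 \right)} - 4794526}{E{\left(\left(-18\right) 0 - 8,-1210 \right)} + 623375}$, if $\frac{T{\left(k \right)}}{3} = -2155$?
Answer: $- \frac{4800991}{622165} \approx -7.7166$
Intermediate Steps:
$T{\left(k \right)} = -6465$ ($T{\left(k \right)} = 3 \left(-2155\right) = -6465$)
$\frac{T{\left(-2214 \right)} - 4794526}{E{\left(\left(-18\right) 0 - 8,-1210 \right)} + 623375} = \frac{-6465 - 4794526}{-1210 + 623375} = - \frac{4800991}{622165}$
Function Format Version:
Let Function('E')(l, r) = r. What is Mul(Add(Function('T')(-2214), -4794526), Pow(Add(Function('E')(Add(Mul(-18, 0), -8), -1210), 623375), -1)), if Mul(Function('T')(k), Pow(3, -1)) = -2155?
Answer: Rational(-4800991, 622165) ≈ -7.7166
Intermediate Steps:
Function('T')(k) = -6465 (Function('T')(k) = Mul(3, -2155) = -6465)
Mul(Add(Function('T')(-2214), -4794526), Pow(Add(Function('E')(Add(Mul(-18, 0), -8), -1210), 623375), -1)) = Mul(Add(-6465, -4794526), Pow(Add(-1210, 623375), -1)) = Mul(-4800991, Pow(622165, -1)) = Mul(-4800991, Rational(1, 622165)) = Rational(-4800991, 622165)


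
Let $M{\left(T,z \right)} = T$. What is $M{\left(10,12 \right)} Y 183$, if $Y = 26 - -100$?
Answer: $230580$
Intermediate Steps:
$Y = 126$ ($Y = 26 + 100 = 126$)
$M{\left(10,12 \right)} Y 183 = 10 \cdot 126 \cdot 183 = 1260 \cdot 183 = 230580$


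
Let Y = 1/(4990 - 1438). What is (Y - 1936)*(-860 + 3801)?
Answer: -20224289411/3552 ≈ -5.6938e+6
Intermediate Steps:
Y = 1/3552 ≈ 0.00028153
(Y - 1936)*(-860 + 3801) = (1/3552 - 1936)*(-860 + 3801) = -6876671/3552*2941 = -20224289411/3552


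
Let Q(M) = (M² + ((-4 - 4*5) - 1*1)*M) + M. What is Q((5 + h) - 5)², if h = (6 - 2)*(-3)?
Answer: 186624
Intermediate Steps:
h = -12 (h = 4*(-3) = -12)
Q(M) = M² - 24*M (Q(M) = (M² + ((-4 - 20) - 1)*M) + M = (M² + (-24 - 1)*M) + M = (M² - 25*M) + M = M² - 24*M)
Q((5 + h) - 5)² = (((5 - 12) - 5)*(-24 + ((5 - 12) - 5)))² = ((-7 - 5)*(-24 + (-7 - 5)))² = (-12*(-24 - 12))² = (-12*(-36))² = 432² = 186624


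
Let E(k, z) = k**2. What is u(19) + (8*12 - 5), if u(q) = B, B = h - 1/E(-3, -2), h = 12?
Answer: 926/9 ≈ 102.89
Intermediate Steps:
B = 107/9 (B = 12 - 1/((-3)**2) = 12 - 1/9 = 107/9 ≈ 11.889)
u(q) = 107/9
u(19) + (8*12 - 5) = 107/9 + (8*12 - 5) = 107/9 + (96 - 5) = 107/9 + 91 = 926/9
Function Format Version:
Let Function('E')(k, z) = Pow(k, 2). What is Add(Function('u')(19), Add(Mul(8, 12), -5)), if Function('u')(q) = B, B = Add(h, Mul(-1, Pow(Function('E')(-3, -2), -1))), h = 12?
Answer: Rational(926, 9) ≈ 102.89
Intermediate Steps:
B = Rational(107, 9) (B = Add(12, Mul(-1, Pow(Pow(-3, 2), -1))) = Add(12, Mul(-1, Pow(9, -1))) = Add(12, Mul(-1, Rational(1, 9))) = Add(12, Rational(-1, 9)) = Rational(107, 9) ≈ 11.889)
Function('u')(q) = Rational(107, 9)
Add(Function('u')(19), Add(Mul(8, 12), -5)) = Add(Rational(107, 9), Add(Mul(8, 12), -5)) = Add(Rational(107, 9), Add(96, -5)) = Add(Rational(107, 9), 91) = Rational(926, 9)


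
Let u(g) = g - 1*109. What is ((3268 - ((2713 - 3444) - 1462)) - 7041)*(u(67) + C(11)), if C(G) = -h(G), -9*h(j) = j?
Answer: 579860/9 ≈ 64429.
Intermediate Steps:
h(j) = -j/9
u(g) = -109 + g (u(g) = g - 109 = -109 + g)
C(G) = G/9 (C(G) = -(-1)*G/9 = G/9)
((3268 - ((2713 - 3444) - 1462)) - 7041)*(u(67) + C(11)) = ((3268 - ((2713 - 3444) - 1462)) - 7041)*((-109 + 67) + (⅑)*11) = ((3268 - (-731 - 1462)) - 7041)*(-42 + 11/9) = ((3268 - 1*(-2193)) - 7041)*(-367/9) = ((3268 + 2193) - 7041)*(-367/9) = (5461 - 7041)*(-367/9) = -1580*(-367/9) = 579860/9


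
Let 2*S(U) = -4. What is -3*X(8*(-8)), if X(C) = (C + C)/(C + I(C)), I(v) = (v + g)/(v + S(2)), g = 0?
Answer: -396/65 ≈ -6.0923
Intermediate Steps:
S(U) = -2 (S(U) = (1/2)*(-4) = -2)
I(v) = v/(-2 + v) (I(v) = (v + 0)/(v - 2) = v/(-2 + v))
X(C) = 2*C/(C + C/(-2 + C)) (X(C) = (C + C)/(C + C/(-2 + C)) = (2*C)/(C + C/(-2 + C)) = 2*C/(C + C/(-2 + C)))
-3*X(8*(-8)) = -6*(-2 + 8*(-8))/(-1 + 8*(-8)) = -6*(-2 - 64)/(-1 - 64) = -6*(-66)/(-65) = -6*(-1)*(-66)/65 = -3*132/65 = -396/65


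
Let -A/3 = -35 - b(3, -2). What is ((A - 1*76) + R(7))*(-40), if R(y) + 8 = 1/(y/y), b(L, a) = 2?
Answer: -1120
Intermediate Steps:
A = 111 (A = -3*(-35 - 1*2) = -3*(-35 - 2) = -3*(-37) = 111)
R(y) = -7 (R(y) = -8 + 1/(y/y) = -8 + 1/1 = -8 + 1 = -7)
((A - 1*76) + R(7))*(-40) = ((111 - 1*76) - 7)*(-40) = ((111 - 76) - 7)*(-40) = (35 - 7)*(-40) = 28*(-40) = -1120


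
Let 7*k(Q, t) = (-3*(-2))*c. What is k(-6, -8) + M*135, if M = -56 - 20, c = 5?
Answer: -71790/7 ≈ -10256.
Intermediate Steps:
k(Q, t) = 30/7 (k(Q, t) = (-3*(-2)*5)/7 = (6*5)/7 = (⅐)*30 = 30/7)
M = -76
k(-6, -8) + M*135 = 30/7 - 76*135 = 30/7 - 10260 = -71790/7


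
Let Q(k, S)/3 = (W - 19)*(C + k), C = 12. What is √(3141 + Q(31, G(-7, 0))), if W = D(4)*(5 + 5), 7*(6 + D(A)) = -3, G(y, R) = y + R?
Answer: 2*I*√93135/7 ≈ 87.194*I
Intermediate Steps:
G(y, R) = R + y
D(A) = -45/7 (D(A) = -6 + (⅐)*(-3) = -6 - 3/7 = -45/7)
W = -450/7 (W = -45*(5 + 5)/7 = -45/7*10 = -450/7 ≈ -64.286)
Q(k, S) = -20988/7 - 1749*k/7 (Q(k, S) = 3*((-450/7 - 19)*(12 + k)) = 3*(-583*(12 + k)/7) = 3*(-6996/7 - 583*k/7) = -20988/7 - 1749*k/7)
√(3141 + Q(31, G(-7, 0))) = √(3141 + (-20988/7 - 1749/7*31)) = √(3141 + (-20988/7 - 54219/7)) = √(3141 - 75207/7) = √(-53220/7) = 2*I*√93135/7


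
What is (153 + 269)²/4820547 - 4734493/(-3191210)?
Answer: 23391149469311/15383377791870 ≈ 1.5205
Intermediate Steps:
(153 + 269)²/4820547 - 4734493/(-3191210) = 422²*(1/4820547) - 4734493*(-1/3191210) = 178084*(1/4820547) + 4734493/3191210 = 178084/4820547 + 4734493/3191210 = 23391149469311/15383377791870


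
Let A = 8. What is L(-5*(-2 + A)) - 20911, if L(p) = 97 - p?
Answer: -20784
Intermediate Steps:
L(-5*(-2 + A)) - 20911 = (97 - (-5)*(-2 + 8)) - 20911 = (97 - (-5)*6) - 20911 = (97 - 1*(-30)) - 20911 = (97 + 30) - 20911 = 127 - 20911 = -20784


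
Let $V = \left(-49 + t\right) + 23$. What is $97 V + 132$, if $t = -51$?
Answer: $-7337$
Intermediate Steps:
$V = -77$ ($V = \left(-49 - 51\right) + 23 = -100 + 23 = -77$)
$97 V + 132 = 97 \left(-77\right) + 132 = -7469 + 132 = -7337$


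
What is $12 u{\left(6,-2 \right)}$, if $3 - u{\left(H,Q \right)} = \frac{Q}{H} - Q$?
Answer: $16$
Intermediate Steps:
$u{\left(H,Q \right)} = 3 + Q - \frac{Q}{H}$ ($u{\left(H,Q \right)} = 3 - \left(\frac{Q}{H} - Q\right) = 3 - \left(- Q + \frac{Q}{H}\right) = 3 + \left(Q - \frac{Q}{H}\right) = 3 + Q - \frac{Q}{H}$)
$12 u{\left(6,-2 \right)} = 12 \left(3 - 2 - - \frac{2}{6}\right) = 12 \left(3 - 2 - \left(-2\right) \frac{1}{6}\right) = 12 \left(3 - 2 + \frac{1}{3}\right) = 12 \cdot \frac{4}{3} = 16$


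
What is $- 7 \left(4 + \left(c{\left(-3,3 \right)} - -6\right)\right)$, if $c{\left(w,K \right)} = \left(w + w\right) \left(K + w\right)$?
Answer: $-70$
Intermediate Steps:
$c{\left(w,K \right)} = 2 w \left(K + w\right)$
$- 7 \left(4 + \left(c{\left(-3,3 \right)} - -6\right)\right) = - 7 \left(4 + \left(2 \left(-3\right) \left(3 - 3\right) - -6\right)\right) = - 7 \left(4 + \left(2 \left(-3\right) 0 + 6\right)\right) = - 7 \left(4 + \left(0 + 6\right)\right) = - 7 \left(4 + 6\right) = \left(-7\right) 10 = -70$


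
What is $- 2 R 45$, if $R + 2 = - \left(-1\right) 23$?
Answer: $-1890$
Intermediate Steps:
$R = 21$ ($R = -2 - \left(-1\right) 23 = -2 - -23 = -2 + 23 = 21$)
$- 2 R 45 = \left(-2\right) 21 \cdot 45 = \left(-42\right) 45 = -1890$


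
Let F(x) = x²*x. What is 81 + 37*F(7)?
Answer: 12772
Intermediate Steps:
F(x) = x³
81 + 37*F(7) = 81 + 37*7³ = 81 + 37*343 = 81 + 12691 = 12772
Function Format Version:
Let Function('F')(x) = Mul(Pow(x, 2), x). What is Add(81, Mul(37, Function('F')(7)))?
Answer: 12772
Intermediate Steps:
Function('F')(x) = Pow(x, 3)
Add(81, Mul(37, Function('F')(7))) = Add(81, Mul(37, Pow(7, 3))) = Add(81, Mul(37, 343)) = Add(81, 12691) = 12772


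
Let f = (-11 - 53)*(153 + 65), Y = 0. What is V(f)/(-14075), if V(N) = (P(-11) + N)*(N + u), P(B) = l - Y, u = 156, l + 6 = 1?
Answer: -192550772/14075 ≈ -13680.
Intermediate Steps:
l = -5 (l = -6 + 1 = -5)
P(B) = -5 (P(B) = -5 - 1*0 = -5 + 0 = -5)
f = -13952 (f = -64*218 = -13952)
V(N) = (-5 + N)*(156 + N) (V(N) = (-5 + N)*(N + 156) = (-5 + N)*(156 + N))
V(f)/(-14075) = (-780 + (-13952)² + 151*(-13952))/(-14075) = (-780 + 194658304 - 2106752)*(-1/14075) = 192550772*(-1/14075) = -192550772/14075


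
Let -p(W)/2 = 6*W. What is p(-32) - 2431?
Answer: -2047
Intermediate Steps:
p(W) = -12*W
p(-32) - 2431 = -12*(-32) - 2431 = 384 - 2431 = -2047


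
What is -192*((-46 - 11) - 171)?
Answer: 43776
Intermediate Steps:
-192*((-46 - 11) - 171) = -192*(-57 - 171) = -192*(-228) = 43776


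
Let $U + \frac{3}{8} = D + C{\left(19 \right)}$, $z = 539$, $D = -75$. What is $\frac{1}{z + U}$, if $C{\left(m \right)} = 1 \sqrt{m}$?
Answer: $\frac{29672}{13755465} - \frac{64 \sqrt{19}}{13755465} \approx 0.0021368$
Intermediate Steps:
$C{\left(m \right)} = \sqrt{m}$
$U = - \frac{603}{8} + \sqrt{19}$ ($U = - \frac{3}{8} - \left(75 - \sqrt{19}\right) = - \frac{603}{8} + \sqrt{19} \approx -71.016$)
$\frac{1}{z + U} = \frac{1}{539 - \left(\frac{603}{8} - \sqrt{19}\right)} = \frac{1}{\frac{3709}{8} + \sqrt{19}}$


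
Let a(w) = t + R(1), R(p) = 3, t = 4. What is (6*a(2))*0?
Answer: 0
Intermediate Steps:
a(w) = 7 (a(w) = 4 + 3 = 7)
(6*a(2))*0 = (6*7)*0 = 42*0 = 0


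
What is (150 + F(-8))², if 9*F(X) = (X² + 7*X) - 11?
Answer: 201601/9 ≈ 22400.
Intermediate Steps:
F(X) = -11/9 + X²/9 + 7*X/9 (F(X) = ((X² + 7*X) - 11)/9 = (-11 + X² + 7*X)/9 = -11/9 + X²/9 + 7*X/9)
(150 + F(-8))² = (150 + (-11/9 + (⅑)*(-8)² + (7/9)*(-8)))² = (150 + (-11/9 + (⅑)*64 - 56/9))² = (150 + (-11/9 + 64/9 - 56/9))² = (150 - ⅓)² = (449/3)² = 201601/9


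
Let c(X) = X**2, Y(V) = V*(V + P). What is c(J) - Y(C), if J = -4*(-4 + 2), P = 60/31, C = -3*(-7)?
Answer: -12947/31 ≈ -417.65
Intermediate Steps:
C = 21
P = 60/31 (P = 60*(1/31) = 60/31 ≈ 1.9355)
Y(V) = V*(60/31 + V) (Y(V) = V*(V + 60/31) = V*(60/31 + V))
J = 8 (J = -4*(-2) = 8)
c(J) - Y(C) = 8**2 - 21*(60 + 31*21)/31 = 64 - 21*(60 + 651)/31 = 64 - 21*711/31 = 64 - 1*14931/31 = 64 - 14931/31 = -12947/31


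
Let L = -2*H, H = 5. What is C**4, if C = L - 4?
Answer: 38416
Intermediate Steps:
L = -10 (L = -2*5 = -10)
C = -14 (C = -10 - 4 = -14)
C**4 = (-14)**4 = 38416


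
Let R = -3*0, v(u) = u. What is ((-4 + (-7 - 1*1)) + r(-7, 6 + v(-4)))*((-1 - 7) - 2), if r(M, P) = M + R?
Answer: 190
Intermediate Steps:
R = 0
r(M, P) = M (r(M, P) = M + 0 = M)
((-4 + (-7 - 1*1)) + r(-7, 6 + v(-4)))*((-1 - 7) - 2) = ((-4 + (-7 - 1*1)) - 7)*((-1 - 7) - 2) = ((-4 + (-7 - 1)) - 7)*(-8 - 2) = ((-4 - 8) - 7)*(-10) = (-12 - 7)*(-10) = -19*(-10) = 190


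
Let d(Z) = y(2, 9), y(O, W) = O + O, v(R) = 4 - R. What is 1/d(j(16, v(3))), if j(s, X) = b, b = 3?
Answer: ¼ ≈ 0.25000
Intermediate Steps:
y(O, W) = 2*O
j(s, X) = 3
d(Z) = 4 (d(Z) = 2*2 = 4)
1/d(j(16, v(3))) = 1/4 = ¼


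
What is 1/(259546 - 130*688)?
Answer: 1/170106 ≈ 5.8787e-6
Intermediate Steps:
1/(259546 - 130*688) = 1/(259546 - 89440) = 1/170106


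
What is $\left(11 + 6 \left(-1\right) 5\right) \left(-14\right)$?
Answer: $266$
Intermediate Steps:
$\left(11 + 6 \left(-1\right) 5\right) \left(-14\right) = \left(11 - 30\right) \left(-14\right) = \left(-19\right) \left(-14\right) = 266$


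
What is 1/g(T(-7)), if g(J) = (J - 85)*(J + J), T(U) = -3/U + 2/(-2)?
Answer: 49/4792 ≈ 0.010225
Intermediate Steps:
T(U) = -1 - 3/U (T(U) = -3/U + 2*(-½) = -3/U - 1 = -1 - 3/U)
g(J) = 2*J*(-85 + J) (g(J) = (-85 + J)*(2*J) = 2*J*(-85 + J))
1/g(T(-7)) = 1/(2*((-3 - 1*(-7))/(-7))*(-85 + (-3 - 1*(-7))/(-7))) = 1/(2*(-(-3 + 7)/7)*(-85 - (-3 + 7)/7)) = 1/(2*(-⅐*4)*(-85 - ⅐*4)) = 1/(2*(-4/7)*(-85 - 4/7)) = 1/(2*(-4/7)*(-599/7)) = 1/(4792/49) = 49/4792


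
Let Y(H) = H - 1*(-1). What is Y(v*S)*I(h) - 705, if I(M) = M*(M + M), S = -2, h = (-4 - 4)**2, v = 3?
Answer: -41665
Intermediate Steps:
h = 64 (h = (-8)**2 = 64)
I(M) = 2*M**2 (I(M) = M*(2*M) = 2*M**2)
Y(H) = 1 + H (Y(H) = H + 1 = 1 + H)
Y(v*S)*I(h) - 705 = (1 + 3*(-2))*(2*64**2) - 705 = (1 - 6)*(2*4096) - 705 = -5*8192 - 705 = -40960 - 705 = -41665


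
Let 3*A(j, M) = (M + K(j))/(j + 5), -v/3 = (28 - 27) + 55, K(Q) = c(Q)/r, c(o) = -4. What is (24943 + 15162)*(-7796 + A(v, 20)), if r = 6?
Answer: -458672462950/1467 ≈ -3.1266e+8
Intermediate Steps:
K(Q) = -⅔ (K(Q) = -4/6 = -4*⅙ = -⅔)
v = -168 (v = -3*((28 - 27) + 55) = -3*(1 + 55) = -3*56 = -168)
A(j, M) = (-⅔ + M)/(3*(5 + j)) (A(j, M) = ((M - ⅔)/(j + 5))/3 = ((-⅔ + M)/(5 + j))/3 = (-⅔ + M)/(3*(5 + j)))
(24943 + 15162)*(-7796 + A(v, 20)) = (24943 + 15162)*(-7796 + (-2 + 3*20)/(9*(5 - 168))) = 40105*(-7796 + (⅑)*(-2 + 60)/(-163)) = 40105*(-7796 + (⅑)*(-1/163)*58) = 40105*(-7796 - 58/1467) = 40105*(-11436790/1467) = -458672462950/1467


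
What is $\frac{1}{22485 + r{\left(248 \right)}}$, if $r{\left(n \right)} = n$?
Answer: $\frac{1}{22733} \approx 4.3989 \cdot 10^{-5}$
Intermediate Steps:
$\frac{1}{22485 + r{\left(248 \right)}} = \frac{1}{22485 + 248} = \frac{1}{22733}$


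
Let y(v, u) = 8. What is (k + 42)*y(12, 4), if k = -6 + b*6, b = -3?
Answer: 144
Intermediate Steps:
k = -24 (k = -6 - 3*6 = -6 - 18 = -24)
(k + 42)*y(12, 4) = (-24 + 42)*8 = 18*8 = 144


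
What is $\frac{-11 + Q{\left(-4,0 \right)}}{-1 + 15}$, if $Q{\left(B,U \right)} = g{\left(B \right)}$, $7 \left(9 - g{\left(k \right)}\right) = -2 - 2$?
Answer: $- \frac{5}{49} \approx -0.10204$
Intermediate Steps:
$g{\left(k \right)} = \frac{67}{7}$ ($g{\left(k \right)} = 9 - \frac{-2 - 2}{7} = 9 - - \frac{4}{7} = 9 + \frac{4}{7} = \frac{67}{7}$)
$Q{\left(B,U \right)} = \frac{67}{7}$
$\frac{-11 + Q{\left(-4,0 \right)}}{-1 + 15} = \frac{-11 + \frac{67}{7}}{-1 + 15} = \frac{1}{14} \left(- \frac{10}{7}\right) = - \frac{5}{49}$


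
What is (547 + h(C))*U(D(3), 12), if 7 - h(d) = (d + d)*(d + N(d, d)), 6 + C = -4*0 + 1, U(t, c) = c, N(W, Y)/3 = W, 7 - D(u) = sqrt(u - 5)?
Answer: 4248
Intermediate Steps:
D(u) = 7 - sqrt(-5 + u) (D(u) = 7 - sqrt(u - 5) = 7 - sqrt(-5 + u))
N(W, Y) = 3*W
C = -5 (C = -6 + (-4*0 + 1) = -6 + (0 + 1) = -6 + 1 = -5)
h(d) = 7 - 8*d**2 (h(d) = 7 - (d + d)*(d + 3*d) = 7 - 2*d*4*d = 7 - 8*d**2)
(547 + h(C))*U(D(3), 12) = (547 + (7 - 8*(-5)**2))*12 = (547 + (7 - 8*25))*12 = (547 + (7 - 200))*12 = (547 - 193)*12 = 354*12 = 4248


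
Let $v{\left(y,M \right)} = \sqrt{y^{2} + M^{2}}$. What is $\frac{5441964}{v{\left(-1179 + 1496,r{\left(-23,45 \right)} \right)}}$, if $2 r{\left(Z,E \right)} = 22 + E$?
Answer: $\frac{10883928 \sqrt{2405}}{31265} \approx 17072.0$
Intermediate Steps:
$r{\left(Z,E \right)} = 11 + \frac{E}{2}$ ($r{\left(Z,E \right)} = \frac{22 + E}{2} = 11 + \frac{E}{2}$)
$v{\left(y,M \right)} = \sqrt{M^{2} + y^{2}}$
$\frac{5441964}{v{\left(-1179 + 1496,r{\left(-23,45 \right)} \right)}} = \frac{5441964}{\sqrt{\left(11 + \frac{1}{2} \cdot 45\right)^{2} + \left(-1179 + 1496\right)^{2}}} = \frac{5441964}{\sqrt{\left(11 + \frac{45}{2}\right)^{2} + 317^{2}}} = \frac{5441964}{\sqrt{\left(\frac{67}{2}\right)^{2} + 100489}} = \frac{5441964}{\sqrt{\frac{4489}{4} + 100489}} = \frac{5441964}{\sqrt{\frac{406445}{4}}} = \frac{5441964}{\frac{13}{2} \sqrt{2405}} = 5441964 \frac{2 \sqrt{2405}}{31265} = \frac{10883928 \sqrt{2405}}{31265}$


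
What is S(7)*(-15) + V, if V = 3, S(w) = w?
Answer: -102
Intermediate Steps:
S(7)*(-15) + V = 7*(-15) + 3 = -105 + 3 = -102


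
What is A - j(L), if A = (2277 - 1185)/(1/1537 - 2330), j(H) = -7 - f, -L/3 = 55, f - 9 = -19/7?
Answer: 321303609/25068463 ≈ 12.817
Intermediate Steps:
f = 44/7 (f = 9 - 19/7 = 44/7 ≈ 6.2857)
L = -165 (L = -3*55 = -165)
j(H) = -93/7 (j(H) = -7 - 1*44/7 = -7 - 44/7 = -93/7)
A = -1678404/3581209 (A = 1092/(1/1537 - 2330) = 1092/(-3581209/1537) = 1092*(-1537/3581209) = -1678404/3581209 ≈ -0.46867)
A - j(L) = -1678404/3581209 - 1*(-93/7) = -1678404/3581209 + 93/7 = 321303609/25068463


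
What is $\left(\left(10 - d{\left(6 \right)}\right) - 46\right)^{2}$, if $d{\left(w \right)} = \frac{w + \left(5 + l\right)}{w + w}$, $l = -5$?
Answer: $\frac{5329}{4} \approx 1332.3$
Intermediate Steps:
$d{\left(w \right)} = \frac{1}{2}$ ($d{\left(w \right)} = \frac{w + \left(5 - 5\right)}{w + w} = \frac{w + 0}{2 w} = w \frac{1}{2 w} = \frac{1}{2}$)
$\left(\left(10 - d{\left(6 \right)}\right) - 46\right)^{2} = \left(\left(10 - \frac{1}{2}\right) - 46\right)^{2} = \left(\frac{19}{2} - 46\right)^{2} = \left(- \frac{73}{2}\right)^{2} = \frac{5329}{4}$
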